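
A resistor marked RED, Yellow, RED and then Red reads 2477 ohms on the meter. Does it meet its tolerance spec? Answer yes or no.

Red → 2 (first significant figure)
Yellow → 4 (second significant figure)
Red → ×10^2 multiplier
Red → ±2% tolerance
24 × 100 = 2400 Ω
Allowed range: 2352 Ω to 2448 Ω.
2477 ohms lies outside that range.

no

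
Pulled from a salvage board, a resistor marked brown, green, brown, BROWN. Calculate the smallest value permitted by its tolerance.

Brown → 1 (first significant figure)
Green → 5 (second significant figure)
Brown → ×10 multiplier
Brown → ±1% tolerance
15 × 10 = 150 Ω
Smallest = 150 × (1 − 1/100) = 148.5 Ω.

148.5 Ω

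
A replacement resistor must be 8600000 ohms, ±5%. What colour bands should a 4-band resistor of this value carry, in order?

grey, blue, green, gold

8600000 Ω = 86 × 10^5.
8 → grey
6 → blue
Multiplier 10^5 → green.
±5% tolerance → gold.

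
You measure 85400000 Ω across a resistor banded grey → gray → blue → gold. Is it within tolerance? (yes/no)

Grey → 8 (first significant figure)
Grey → 8 (second significant figure)
Blue → ×10^6 multiplier
Gold → ±5% tolerance
88 × 1000000 = 88000000 Ω
Allowed range: 83600000 Ω to 92400000 Ω.
85400000 Ω lies inside that range.

yes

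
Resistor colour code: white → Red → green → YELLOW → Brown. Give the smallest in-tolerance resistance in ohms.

White → 9 (first significant figure)
Red → 2 (second significant figure)
Green → 5 (third significant figure)
Yellow → ×10^4 multiplier
Brown → ±1% tolerance
925 × 10000 = 9250000 Ω
Smallest = 9250000 × (1 − 1/100) = 9157500 Ω.

9157500 Ω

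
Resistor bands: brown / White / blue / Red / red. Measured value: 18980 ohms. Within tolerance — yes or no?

Brown → 1 (first significant figure)
White → 9 (second significant figure)
Blue → 6 (third significant figure)
Red → ×10^2 multiplier
Red → ±2% tolerance
196 × 100 = 19600 Ω
Allowed range: 19208 Ω to 19992 Ω.
18980 ohms lies outside that range.

no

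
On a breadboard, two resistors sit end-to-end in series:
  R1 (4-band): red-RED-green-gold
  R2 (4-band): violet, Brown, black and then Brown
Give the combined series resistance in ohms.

R1: red, red → 22; green ×10^5 → 2200000 Ω.
R2: violet, brown → 71; black ×1 → 71 Ω.
Series: 2200000 + 71 = 2200071 Ω.

2200071 Ω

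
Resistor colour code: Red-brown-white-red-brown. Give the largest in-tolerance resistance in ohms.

Red → 2 (first significant figure)
Brown → 1 (second significant figure)
White → 9 (third significant figure)
Red → ×10^2 multiplier
Brown → ±1% tolerance
219 × 100 = 21900 Ω
Largest = 21900 × (1 + 1/100) = 22119 Ω.

22119 Ω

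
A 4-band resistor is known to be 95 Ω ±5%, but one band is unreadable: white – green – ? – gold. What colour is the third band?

95 Ω = 95 × 10^0.
The third band is the multiplier, 10^0, which is black.

black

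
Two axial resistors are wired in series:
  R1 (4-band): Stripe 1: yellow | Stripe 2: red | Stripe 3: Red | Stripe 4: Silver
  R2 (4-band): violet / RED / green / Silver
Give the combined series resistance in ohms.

7204200 Ω

R1: yellow, red → 42; red ×10^2 → 4200 Ω.
R2: violet, red → 72; green ×10^5 → 7200000 Ω.
Series: 4200 + 7200000 = 7204200 Ω.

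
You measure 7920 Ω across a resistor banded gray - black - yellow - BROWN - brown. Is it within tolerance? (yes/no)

no

Grey → 8 (first significant figure)
Black → 0 (second significant figure)
Yellow → 4 (third significant figure)
Brown → ×10 multiplier
Brown → ±1% tolerance
804 × 10 = 8040 Ω
Allowed range: 7959.6 Ω to 8120.4 Ω.
7920 Ω lies outside that range.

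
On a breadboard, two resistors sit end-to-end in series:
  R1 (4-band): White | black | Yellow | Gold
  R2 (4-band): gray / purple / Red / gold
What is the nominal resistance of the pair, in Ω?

908700 Ω

R1: white, black → 90; yellow ×10^4 → 900000 Ω.
R2: grey, violet → 87; red ×10^2 → 8700 Ω.
Series: 900000 + 8700 = 908700 Ω.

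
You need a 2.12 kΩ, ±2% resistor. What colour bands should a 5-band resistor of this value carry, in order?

2120 Ω = 212 × 10^1.
2 → red
1 → brown
2 → red
Multiplier 10^1 → brown.
±2% tolerance → red.

red, brown, red, brown, red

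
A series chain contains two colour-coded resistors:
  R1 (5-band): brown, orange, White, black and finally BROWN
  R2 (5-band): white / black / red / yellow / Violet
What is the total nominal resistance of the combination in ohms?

R1: brown, orange, white → 139; black ×1 → 139 Ω.
R2: white, black, red → 902; yellow ×10^4 → 9020000 Ω.
Series: 139 + 9020000 = 9020139 Ω.

9020139 Ω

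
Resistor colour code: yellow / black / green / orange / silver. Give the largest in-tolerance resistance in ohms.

445500 Ω

Yellow → 4 (first significant figure)
Black → 0 (second significant figure)
Green → 5 (third significant figure)
Orange → ×10^3 multiplier
Silver → ±10% tolerance
405 × 1000 = 405000 Ω
Largest = 405000 × (1 + 10/100) = 445500 Ω.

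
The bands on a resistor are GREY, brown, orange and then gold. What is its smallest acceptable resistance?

Grey → 8 (first significant figure)
Brown → 1 (second significant figure)
Orange → ×10^3 multiplier
Gold → ±5% tolerance
81 × 1000 = 81000 Ω
Smallest = 81000 × (1 − 5/100) = 76950 Ω.

76950 Ω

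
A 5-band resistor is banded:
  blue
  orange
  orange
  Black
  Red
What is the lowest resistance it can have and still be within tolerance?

620.34 Ω

Blue → 6 (first significant figure)
Orange → 3 (second significant figure)
Orange → 3 (third significant figure)
Black → ×1 multiplier
Red → ±2% tolerance
633 × 1 = 633 Ω
Lowest = 633 × (1 − 2/100) = 620.34 Ω.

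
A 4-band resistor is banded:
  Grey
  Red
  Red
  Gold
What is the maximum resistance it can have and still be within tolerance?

Grey → 8 (first significant figure)
Red → 2 (second significant figure)
Red → ×10^2 multiplier
Gold → ±5% tolerance
82 × 100 = 8200 Ω
Maximum = 8200 × (1 + 5/100) = 8610 Ω.

8610 Ω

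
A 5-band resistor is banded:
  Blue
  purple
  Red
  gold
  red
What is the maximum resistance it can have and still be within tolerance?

Blue → 6 (first significant figure)
Violet → 7 (second significant figure)
Red → 2 (third significant figure)
Gold → ×0.1 multiplier
Red → ±2% tolerance
672 × 0.1 = 67.2 Ω
Maximum = 67.2 × (1 + 2/100) = 68.544 Ω.

68.544 Ω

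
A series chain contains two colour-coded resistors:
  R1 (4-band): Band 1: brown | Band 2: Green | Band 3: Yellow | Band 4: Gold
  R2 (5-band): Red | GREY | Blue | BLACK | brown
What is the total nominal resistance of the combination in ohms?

150286 Ω

R1: brown, green → 15; yellow ×10^4 → 150000 Ω.
R2: red, grey, blue → 286; black ×1 → 286 Ω.
Series: 150000 + 286 = 150286 Ω.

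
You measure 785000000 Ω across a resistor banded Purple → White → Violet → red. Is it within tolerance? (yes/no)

Violet → 7 (first significant figure)
White → 9 (second significant figure)
Violet → ×10^7 multiplier
Red → ±2% tolerance
79 × 10000000 = 790000000 Ω
Allowed range: 774200000 Ω to 805800000 Ω.
785000000 Ω lies inside that range.

yes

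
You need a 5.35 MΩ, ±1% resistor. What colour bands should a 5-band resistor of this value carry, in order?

green, orange, green, yellow, brown

5350000 Ω = 535 × 10^4.
5 → green
3 → orange
5 → green
Multiplier 10^4 → yellow.
±1% tolerance → brown.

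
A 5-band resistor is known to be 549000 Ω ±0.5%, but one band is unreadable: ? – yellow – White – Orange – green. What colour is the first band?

549000 Ω = 549 × 10^3.
The first band gives digit 5 of the significand, and 5 is green.

green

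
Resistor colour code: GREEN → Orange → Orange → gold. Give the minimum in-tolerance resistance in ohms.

Green → 5 (first significant figure)
Orange → 3 (second significant figure)
Orange → ×10^3 multiplier
Gold → ±5% tolerance
53 × 1000 = 53000 Ω
Minimum = 53000 × (1 − 5/100) = 50350 Ω.

50350 Ω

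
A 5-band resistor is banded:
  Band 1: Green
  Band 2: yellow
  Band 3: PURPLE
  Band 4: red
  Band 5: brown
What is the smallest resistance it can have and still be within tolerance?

54153 Ω

Green → 5 (first significant figure)
Yellow → 4 (second significant figure)
Violet → 7 (third significant figure)
Red → ×10^2 multiplier
Brown → ±1% tolerance
547 × 100 = 54700 Ω
Smallest = 54700 × (1 − 1/100) = 54153 Ω.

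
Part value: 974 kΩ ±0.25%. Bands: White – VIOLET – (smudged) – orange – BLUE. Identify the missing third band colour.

974000 Ω = 974 × 10^3.
The third band gives digit 4 of the significand, and 4 is yellow.

yellow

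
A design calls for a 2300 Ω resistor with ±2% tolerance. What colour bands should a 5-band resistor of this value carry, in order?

red, orange, black, brown, red

2300 Ω = 230 × 10^1.
2 → red
3 → orange
0 → black
Multiplier 10^1 → brown.
±2% tolerance → red.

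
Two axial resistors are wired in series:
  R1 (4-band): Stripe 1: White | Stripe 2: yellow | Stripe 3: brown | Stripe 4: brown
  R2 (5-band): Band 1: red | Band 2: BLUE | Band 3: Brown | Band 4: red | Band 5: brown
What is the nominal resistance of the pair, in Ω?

27040 Ω

R1: white, yellow → 94; brown ×10 → 940 Ω.
R2: red, blue, brown → 261; red ×10^2 → 26100 Ω.
Series: 940 + 26100 = 27040 Ω.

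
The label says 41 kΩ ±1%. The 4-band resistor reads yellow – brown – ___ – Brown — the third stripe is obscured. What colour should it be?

41000 Ω = 41 × 10^3.
The third band is the multiplier, 10^3, which is orange.

orange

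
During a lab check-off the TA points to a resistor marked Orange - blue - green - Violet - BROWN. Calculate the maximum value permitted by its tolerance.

3686500000 Ω

Orange → 3 (first significant figure)
Blue → 6 (second significant figure)
Green → 5 (third significant figure)
Violet → ×10^7 multiplier
Brown → ±1% tolerance
365 × 10000000 = 3650000000 Ω
Maximum = 3650000000 × (1 + 1/100) = 3686500000 Ω.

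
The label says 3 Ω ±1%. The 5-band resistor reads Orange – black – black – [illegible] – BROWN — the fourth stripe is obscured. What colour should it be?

3 Ω = 300 × 10^-2.
The fourth band is the multiplier, 10^-2, which is silver.

silver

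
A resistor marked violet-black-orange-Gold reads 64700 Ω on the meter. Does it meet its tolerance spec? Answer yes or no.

no

Violet → 7 (first significant figure)
Black → 0 (second significant figure)
Orange → ×10^3 multiplier
Gold → ±5% tolerance
70 × 1000 = 70000 Ω
Allowed range: 66500 Ω to 73500 Ω.
64700 Ω lies outside that range.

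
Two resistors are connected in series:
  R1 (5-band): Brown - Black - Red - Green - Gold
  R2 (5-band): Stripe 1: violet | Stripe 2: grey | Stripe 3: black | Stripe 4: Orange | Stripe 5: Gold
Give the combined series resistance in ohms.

10980000 Ω

R1: brown, black, red → 102; green ×10^5 → 10200000 Ω.
R2: violet, grey, black → 780; orange ×10^3 → 780000 Ω.
Series: 10200000 + 780000 = 10980000 Ω.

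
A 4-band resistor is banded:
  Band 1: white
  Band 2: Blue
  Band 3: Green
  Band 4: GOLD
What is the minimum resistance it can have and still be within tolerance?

White → 9 (first significant figure)
Blue → 6 (second significant figure)
Green → ×10^5 multiplier
Gold → ±5% tolerance
96 × 100000 = 9600000 Ω
Minimum = 9600000 × (1 − 5/100) = 9120000 Ω.

9120000 Ω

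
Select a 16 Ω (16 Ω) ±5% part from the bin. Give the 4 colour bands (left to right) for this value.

16 Ω = 16 × 10^0.
1 → brown
6 → blue
Multiplier 10^0 → black.
±5% tolerance → gold.

brown, blue, black, gold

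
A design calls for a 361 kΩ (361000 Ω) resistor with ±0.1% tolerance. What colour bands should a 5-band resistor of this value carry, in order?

361000 Ω = 361 × 10^3.
3 → orange
6 → blue
1 → brown
Multiplier 10^3 → orange.
±0.1% tolerance → violet.

orange, blue, brown, orange, violet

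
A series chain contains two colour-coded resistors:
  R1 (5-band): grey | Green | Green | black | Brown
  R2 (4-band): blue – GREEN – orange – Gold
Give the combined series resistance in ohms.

R1: grey, green, green → 855; black ×1 → 855 Ω.
R2: blue, green → 65; orange ×10^3 → 65000 Ω.
Series: 855 + 65000 = 65855 Ω.

65855 Ω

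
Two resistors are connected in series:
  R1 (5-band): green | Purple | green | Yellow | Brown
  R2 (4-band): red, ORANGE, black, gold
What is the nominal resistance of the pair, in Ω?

5750023 Ω

R1: green, violet, green → 575; yellow ×10^4 → 5750000 Ω.
R2: red, orange → 23; black ×1 → 23 Ω.
Series: 5750000 + 23 = 5750023 Ω.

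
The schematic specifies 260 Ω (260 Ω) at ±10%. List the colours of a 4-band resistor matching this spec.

red, blue, brown, silver

260 Ω = 26 × 10^1.
2 → red
6 → blue
Multiplier 10^1 → brown.
±10% tolerance → silver.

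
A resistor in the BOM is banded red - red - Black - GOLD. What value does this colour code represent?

22 Ω

Red → 2 (first significant figure)
Red → 2 (second significant figure)
Black → ×1 multiplier
22 × 1 = 22 Ω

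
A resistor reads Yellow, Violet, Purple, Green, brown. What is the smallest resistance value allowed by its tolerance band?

47223000 Ω

Yellow → 4 (first significant figure)
Violet → 7 (second significant figure)
Violet → 7 (third significant figure)
Green → ×10^5 multiplier
Brown → ±1% tolerance
477 × 100000 = 47700000 Ω
Smallest = 47700000 × (1 − 1/100) = 47223000 Ω.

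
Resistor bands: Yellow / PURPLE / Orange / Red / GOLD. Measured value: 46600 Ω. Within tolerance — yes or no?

Yellow → 4 (first significant figure)
Violet → 7 (second significant figure)
Orange → 3 (third significant figure)
Red → ×10^2 multiplier
Gold → ±5% tolerance
473 × 100 = 47300 Ω
Allowed range: 44935 Ω to 49665 Ω.
46600 Ω lies inside that range.

yes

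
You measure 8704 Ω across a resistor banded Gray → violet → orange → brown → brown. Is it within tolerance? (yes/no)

yes

Grey → 8 (first significant figure)
Violet → 7 (second significant figure)
Orange → 3 (third significant figure)
Brown → ×10 multiplier
Brown → ±1% tolerance
873 × 10 = 8730 Ω
Allowed range: 8642.7 Ω to 8817.3 Ω.
8704 Ω lies inside that range.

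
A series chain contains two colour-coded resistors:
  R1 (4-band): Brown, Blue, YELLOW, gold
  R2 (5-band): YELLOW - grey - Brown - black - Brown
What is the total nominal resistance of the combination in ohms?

R1: brown, blue → 16; yellow ×10^4 → 160000 Ω.
R2: yellow, grey, brown → 481; black ×1 → 481 Ω.
Series: 160000 + 481 = 160481 Ω.

160481 Ω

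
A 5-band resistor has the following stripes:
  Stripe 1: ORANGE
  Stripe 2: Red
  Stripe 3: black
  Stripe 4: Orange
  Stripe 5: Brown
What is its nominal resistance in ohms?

320000 Ω

Orange → 3 (first significant figure)
Red → 2 (second significant figure)
Black → 0 (third significant figure)
Orange → ×10^3 multiplier
320 × 1000 = 320000 Ω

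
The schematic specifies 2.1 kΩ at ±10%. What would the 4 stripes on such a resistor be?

2100 Ω = 21 × 10^2.
2 → red
1 → brown
Multiplier 10^2 → red.
±10% tolerance → silver.

red, brown, red, silver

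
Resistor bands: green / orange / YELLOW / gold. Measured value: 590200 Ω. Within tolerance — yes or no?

Green → 5 (first significant figure)
Orange → 3 (second significant figure)
Yellow → ×10^4 multiplier
Gold → ±5% tolerance
53 × 10000 = 530000 Ω
Allowed range: 503500 Ω to 556500 Ω.
590200 Ω lies outside that range.

no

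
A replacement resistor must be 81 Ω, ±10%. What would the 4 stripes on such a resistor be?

81 Ω = 81 × 10^0.
8 → grey
1 → brown
Multiplier 10^0 → black.
±10% tolerance → silver.

grey, brown, black, silver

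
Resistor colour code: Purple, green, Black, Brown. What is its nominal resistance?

Violet → 7 (first significant figure)
Green → 5 (second significant figure)
Black → ×1 multiplier
75 × 1 = 75 Ω

75 Ω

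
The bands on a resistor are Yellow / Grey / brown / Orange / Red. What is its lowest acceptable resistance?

471380 Ω

Yellow → 4 (first significant figure)
Grey → 8 (second significant figure)
Brown → 1 (third significant figure)
Orange → ×10^3 multiplier
Red → ±2% tolerance
481 × 1000 = 481000 Ω
Lowest = 481000 × (1 − 2/100) = 471380 Ω.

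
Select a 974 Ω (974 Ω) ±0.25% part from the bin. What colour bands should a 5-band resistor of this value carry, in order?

white, violet, yellow, black, blue

974 Ω = 974 × 10^0.
9 → white
7 → violet
4 → yellow
Multiplier 10^0 → black.
±0.25% tolerance → blue.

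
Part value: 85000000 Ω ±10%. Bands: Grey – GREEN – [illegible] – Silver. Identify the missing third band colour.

blue

85000000 Ω = 85 × 10^6.
The third band is the multiplier, 10^6, which is blue.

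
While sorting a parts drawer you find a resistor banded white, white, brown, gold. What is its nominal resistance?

990 Ω

White → 9 (first significant figure)
White → 9 (second significant figure)
Brown → ×10 multiplier
99 × 10 = 990 Ω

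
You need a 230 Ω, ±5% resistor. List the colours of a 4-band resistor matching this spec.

230 Ω = 23 × 10^1.
2 → red
3 → orange
Multiplier 10^1 → brown.
±5% tolerance → gold.

red, orange, brown, gold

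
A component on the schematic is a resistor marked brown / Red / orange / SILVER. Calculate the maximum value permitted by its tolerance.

Brown → 1 (first significant figure)
Red → 2 (second significant figure)
Orange → ×10^3 multiplier
Silver → ±10% tolerance
12 × 1000 = 12000 Ω
Maximum = 12000 × (1 + 10/100) = 13200 Ω.

13200 Ω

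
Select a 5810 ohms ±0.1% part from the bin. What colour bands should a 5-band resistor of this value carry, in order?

green, grey, brown, brown, violet

5810 Ω = 581 × 10^1.
5 → green
8 → grey
1 → brown
Multiplier 10^1 → brown.
±0.1% tolerance → violet.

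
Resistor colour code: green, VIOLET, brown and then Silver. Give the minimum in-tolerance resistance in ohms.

513 Ω

Green → 5 (first significant figure)
Violet → 7 (second significant figure)
Brown → ×10 multiplier
Silver → ±10% tolerance
57 × 10 = 570 Ω
Minimum = 570 × (1 − 10/100) = 513 Ω.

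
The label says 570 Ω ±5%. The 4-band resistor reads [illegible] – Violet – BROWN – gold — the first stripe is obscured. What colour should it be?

green

570 Ω = 57 × 10^1.
The first band gives digit 5 of the significand, and 5 is green.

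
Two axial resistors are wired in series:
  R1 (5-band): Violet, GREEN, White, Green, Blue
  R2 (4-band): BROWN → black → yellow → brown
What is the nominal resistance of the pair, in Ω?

R1: violet, green, white → 759; green ×10^5 → 75900000 Ω.
R2: brown, black → 10; yellow ×10^4 → 100000 Ω.
Series: 75900000 + 100000 = 76000000 Ω.

76000000 Ω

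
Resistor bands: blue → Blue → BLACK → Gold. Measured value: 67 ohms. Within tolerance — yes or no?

yes

Blue → 6 (first significant figure)
Blue → 6 (second significant figure)
Black → ×1 multiplier
Gold → ±5% tolerance
66 × 1 = 66 Ω
Allowed range: 62.7 Ω to 69.3 Ω.
67 ohms lies inside that range.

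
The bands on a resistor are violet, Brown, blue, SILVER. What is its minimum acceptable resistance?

63900000 Ω

Violet → 7 (first significant figure)
Brown → 1 (second significant figure)
Blue → ×10^6 multiplier
Silver → ±10% tolerance
71 × 1000000 = 71000000 Ω
Minimum = 71000000 × (1 − 10/100) = 63900000 Ω.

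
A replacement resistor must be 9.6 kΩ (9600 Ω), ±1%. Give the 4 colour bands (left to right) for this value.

9600 Ω = 96 × 10^2.
9 → white
6 → blue
Multiplier 10^2 → red.
±1% tolerance → brown.

white, blue, red, brown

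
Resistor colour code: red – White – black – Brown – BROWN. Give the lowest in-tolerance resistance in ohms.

2871 Ω

Red → 2 (first significant figure)
White → 9 (second significant figure)
Black → 0 (third significant figure)
Brown → ×10 multiplier
Brown → ±1% tolerance
290 × 10 = 2900 Ω
Lowest = 2900 × (1 − 1/100) = 2871 Ω.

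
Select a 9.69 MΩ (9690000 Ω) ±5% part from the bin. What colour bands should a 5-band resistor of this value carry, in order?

white, blue, white, yellow, gold

9690000 Ω = 969 × 10^4.
9 → white
6 → blue
9 → white
Multiplier 10^4 → yellow.
±5% tolerance → gold.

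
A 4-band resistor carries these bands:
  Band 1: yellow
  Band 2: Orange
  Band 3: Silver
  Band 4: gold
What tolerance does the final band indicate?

The last band, gold, is the tolerance band.
Gold corresponds to ±5%.

±5%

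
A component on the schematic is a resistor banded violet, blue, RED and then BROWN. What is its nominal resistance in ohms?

7600 Ω

Violet → 7 (first significant figure)
Blue → 6 (second significant figure)
Red → ×10^2 multiplier
76 × 100 = 7600 Ω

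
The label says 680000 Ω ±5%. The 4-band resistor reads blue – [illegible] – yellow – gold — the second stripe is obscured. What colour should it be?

680000 Ω = 68 × 10^4.
The second band gives digit 8 of the significand, and 8 is grey.

grey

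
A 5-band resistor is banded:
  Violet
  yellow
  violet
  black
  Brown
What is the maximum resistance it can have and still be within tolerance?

754.47 Ω

Violet → 7 (first significant figure)
Yellow → 4 (second significant figure)
Violet → 7 (third significant figure)
Black → ×1 multiplier
Brown → ±1% tolerance
747 × 1 = 747 Ω
Maximum = 747 × (1 + 1/100) = 754.47 Ω.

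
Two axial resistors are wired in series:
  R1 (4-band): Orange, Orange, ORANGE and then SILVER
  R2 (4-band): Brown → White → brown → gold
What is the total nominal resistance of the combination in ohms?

33190 Ω

R1: orange, orange → 33; orange ×10^3 → 33000 Ω.
R2: brown, white → 19; brown ×10 → 190 Ω.
Series: 33000 + 190 = 33190 Ω.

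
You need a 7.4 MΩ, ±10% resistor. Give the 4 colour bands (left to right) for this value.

7400000 Ω = 74 × 10^5.
7 → violet
4 → yellow
Multiplier 10^5 → green.
±10% tolerance → silver.

violet, yellow, green, silver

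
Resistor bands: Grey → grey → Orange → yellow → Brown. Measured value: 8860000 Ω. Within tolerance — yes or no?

Grey → 8 (first significant figure)
Grey → 8 (second significant figure)
Orange → 3 (third significant figure)
Yellow → ×10^4 multiplier
Brown → ±1% tolerance
883 × 10000 = 8830000 Ω
Allowed range: 8741700 Ω to 8918300 Ω.
8860000 Ω lies inside that range.

yes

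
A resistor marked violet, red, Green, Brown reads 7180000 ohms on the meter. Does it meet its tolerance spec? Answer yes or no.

yes

Violet → 7 (first significant figure)
Red → 2 (second significant figure)
Green → ×10^5 multiplier
Brown → ±1% tolerance
72 × 100000 = 7200000 Ω
Allowed range: 7128000 Ω to 7272000 Ω.
7180000 ohms lies inside that range.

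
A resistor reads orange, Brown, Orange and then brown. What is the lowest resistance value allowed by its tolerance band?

30690 Ω

Orange → 3 (first significant figure)
Brown → 1 (second significant figure)
Orange → ×10^3 multiplier
Brown → ±1% tolerance
31 × 1000 = 31000 Ω
Lowest = 31000 × (1 − 1/100) = 30690 Ω.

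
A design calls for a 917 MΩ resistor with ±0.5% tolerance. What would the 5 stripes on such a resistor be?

917000000 Ω = 917 × 10^6.
9 → white
1 → brown
7 → violet
Multiplier 10^6 → blue.
±0.5% tolerance → green.

white, brown, violet, blue, green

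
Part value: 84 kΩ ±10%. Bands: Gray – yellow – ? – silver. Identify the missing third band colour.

84000 Ω = 84 × 10^3.
The third band is the multiplier, 10^3, which is orange.

orange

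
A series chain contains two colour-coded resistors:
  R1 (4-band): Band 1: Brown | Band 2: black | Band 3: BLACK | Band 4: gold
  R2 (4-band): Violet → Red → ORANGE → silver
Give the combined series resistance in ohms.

R1: brown, black → 10; black ×1 → 10 Ω.
R2: violet, red → 72; orange ×10^3 → 72000 Ω.
Series: 10 + 72000 = 72010 Ω.

72010 Ω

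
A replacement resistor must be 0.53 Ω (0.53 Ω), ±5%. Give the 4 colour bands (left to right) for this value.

green, orange, silver, gold

0.53 Ω = 53 × 10^-2.
5 → green
3 → orange
Multiplier 10^-2 → silver.
±5% tolerance → gold.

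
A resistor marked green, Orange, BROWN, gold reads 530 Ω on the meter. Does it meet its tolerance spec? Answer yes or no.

Green → 5 (first significant figure)
Orange → 3 (second significant figure)
Brown → ×10 multiplier
Gold → ±5% tolerance
53 × 10 = 530 Ω
Allowed range: 503.5 Ω to 556.5 Ω.
530 Ω lies inside that range.

yes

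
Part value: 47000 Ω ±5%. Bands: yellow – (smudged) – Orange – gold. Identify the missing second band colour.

47000 Ω = 47 × 10^3.
The second band gives digit 7 of the significand, and 7 is violet.

violet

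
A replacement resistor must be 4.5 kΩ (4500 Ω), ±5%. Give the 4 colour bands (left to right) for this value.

4500 Ω = 45 × 10^2.
4 → yellow
5 → green
Multiplier 10^2 → red.
±5% tolerance → gold.

yellow, green, red, gold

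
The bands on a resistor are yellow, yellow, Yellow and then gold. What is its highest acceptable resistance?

462000 Ω

Yellow → 4 (first significant figure)
Yellow → 4 (second significant figure)
Yellow → ×10^4 multiplier
Gold → ±5% tolerance
44 × 10000 = 440000 Ω
Highest = 440000 × (1 + 5/100) = 462000 Ω.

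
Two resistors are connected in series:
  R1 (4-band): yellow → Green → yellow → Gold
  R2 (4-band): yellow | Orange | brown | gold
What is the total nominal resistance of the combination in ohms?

450430 Ω

R1: yellow, green → 45; yellow ×10^4 → 450000 Ω.
R2: yellow, orange → 43; brown ×10 → 430 Ω.
Series: 450000 + 430 = 450430 Ω.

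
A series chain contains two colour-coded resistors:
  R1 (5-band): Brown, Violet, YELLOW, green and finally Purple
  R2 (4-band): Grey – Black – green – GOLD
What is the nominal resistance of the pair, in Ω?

R1: brown, violet, yellow → 174; green ×10^5 → 17400000 Ω.
R2: grey, black → 80; green ×10^5 → 8000000 Ω.
Series: 17400000 + 8000000 = 25400000 Ω.

25400000 Ω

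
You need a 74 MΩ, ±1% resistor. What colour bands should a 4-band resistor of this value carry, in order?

74000000 Ω = 74 × 10^6.
7 → violet
4 → yellow
Multiplier 10^6 → blue.
±1% tolerance → brown.

violet, yellow, blue, brown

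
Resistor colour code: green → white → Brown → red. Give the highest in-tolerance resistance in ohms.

Green → 5 (first significant figure)
White → 9 (second significant figure)
Brown → ×10 multiplier
Red → ±2% tolerance
59 × 10 = 590 Ω
Highest = 590 × (1 + 2/100) = 601.8 Ω.

601.8 Ω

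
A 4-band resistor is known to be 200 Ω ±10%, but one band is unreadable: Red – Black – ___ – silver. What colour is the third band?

brown

200 Ω = 20 × 10^1.
The third band is the multiplier, 10^1, which is brown.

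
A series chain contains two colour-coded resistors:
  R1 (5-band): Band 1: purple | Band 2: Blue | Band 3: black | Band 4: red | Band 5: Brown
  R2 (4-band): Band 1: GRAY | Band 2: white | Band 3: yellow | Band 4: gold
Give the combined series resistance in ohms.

R1: violet, blue, black → 760; red ×10^2 → 76000 Ω.
R2: grey, white → 89; yellow ×10^4 → 890000 Ω.
Series: 76000 + 890000 = 966000 Ω.

966000 Ω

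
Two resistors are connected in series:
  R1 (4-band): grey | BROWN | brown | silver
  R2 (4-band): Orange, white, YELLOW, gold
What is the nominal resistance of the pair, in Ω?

R1: grey, brown → 81; brown ×10 → 810 Ω.
R2: orange, white → 39; yellow ×10^4 → 390000 Ω.
Series: 810 + 390000 = 390810 Ω.

390810 Ω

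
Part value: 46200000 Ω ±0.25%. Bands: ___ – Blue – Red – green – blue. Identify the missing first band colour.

yellow

46200000 Ω = 462 × 10^5.
The first band gives digit 4 of the significand, and 4 is yellow.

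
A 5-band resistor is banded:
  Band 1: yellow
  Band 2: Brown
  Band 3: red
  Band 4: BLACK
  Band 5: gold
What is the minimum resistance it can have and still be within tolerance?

391.4 Ω

Yellow → 4 (first significant figure)
Brown → 1 (second significant figure)
Red → 2 (third significant figure)
Black → ×1 multiplier
Gold → ±5% tolerance
412 × 1 = 412 Ω
Minimum = 412 × (1 − 5/100) = 391.4 Ω.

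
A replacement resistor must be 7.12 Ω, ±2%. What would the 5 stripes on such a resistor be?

violet, brown, red, silver, red

7.12 Ω = 712 × 10^-2.
7 → violet
1 → brown
2 → red
Multiplier 10^-2 → silver.
±2% tolerance → red.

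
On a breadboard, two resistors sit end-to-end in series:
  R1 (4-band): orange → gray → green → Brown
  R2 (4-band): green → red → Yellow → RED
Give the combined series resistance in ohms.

4320000 Ω

R1: orange, grey → 38; green ×10^5 → 3800000 Ω.
R2: green, red → 52; yellow ×10^4 → 520000 Ω.
Series: 3800000 + 520000 = 4320000 Ω.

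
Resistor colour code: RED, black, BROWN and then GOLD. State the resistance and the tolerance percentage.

200 Ω ±5%

Red → 2 (first significant figure)
Black → 0 (second significant figure)
Brown → ×10 multiplier
Gold → ±5% tolerance
20 × 10 = 200 Ω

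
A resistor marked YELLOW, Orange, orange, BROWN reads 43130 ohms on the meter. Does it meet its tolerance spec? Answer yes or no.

Yellow → 4 (first significant figure)
Orange → 3 (second significant figure)
Orange → ×10^3 multiplier
Brown → ±1% tolerance
43 × 1000 = 43000 Ω
Allowed range: 42570 Ω to 43430 Ω.
43130 ohms lies inside that range.

yes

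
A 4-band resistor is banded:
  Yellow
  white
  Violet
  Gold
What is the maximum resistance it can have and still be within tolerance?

514500000 Ω

Yellow → 4 (first significant figure)
White → 9 (second significant figure)
Violet → ×10^7 multiplier
Gold → ±5% tolerance
49 × 10000000 = 490000000 Ω
Maximum = 490000000 × (1 + 5/100) = 514500000 Ω.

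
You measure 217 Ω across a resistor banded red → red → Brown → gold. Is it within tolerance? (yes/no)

yes

Red → 2 (first significant figure)
Red → 2 (second significant figure)
Brown → ×10 multiplier
Gold → ±5% tolerance
22 × 10 = 220 Ω
Allowed range: 209 Ω to 231 Ω.
217 Ω lies inside that range.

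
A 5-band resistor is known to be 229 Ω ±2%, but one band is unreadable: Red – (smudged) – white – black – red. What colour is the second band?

229 Ω = 229 × 10^0.
The second band gives digit 2 of the significand, and 2 is red.

red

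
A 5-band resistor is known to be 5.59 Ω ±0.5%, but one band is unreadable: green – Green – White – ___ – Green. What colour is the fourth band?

5.59 Ω = 559 × 10^-2.
The fourth band is the multiplier, 10^-2, which is silver.

silver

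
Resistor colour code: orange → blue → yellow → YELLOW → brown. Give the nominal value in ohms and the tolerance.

Orange → 3 (first significant figure)
Blue → 6 (second significant figure)
Yellow → 4 (third significant figure)
Yellow → ×10^4 multiplier
Brown → ±1% tolerance
364 × 10000 = 3640000 Ω

3640000 Ω ±1%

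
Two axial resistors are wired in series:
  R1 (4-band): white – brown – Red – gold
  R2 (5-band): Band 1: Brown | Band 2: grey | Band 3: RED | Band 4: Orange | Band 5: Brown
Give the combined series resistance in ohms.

R1: white, brown → 91; red ×10^2 → 9100 Ω.
R2: brown, grey, red → 182; orange ×10^3 → 182000 Ω.
Series: 9100 + 182000 = 191100 Ω.

191100 Ω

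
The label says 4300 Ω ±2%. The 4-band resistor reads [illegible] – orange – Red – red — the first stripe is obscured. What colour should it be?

4300 Ω = 43 × 10^2.
The first band gives digit 4 of the significand, and 4 is yellow.

yellow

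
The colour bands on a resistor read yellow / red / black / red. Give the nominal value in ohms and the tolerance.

Yellow → 4 (first significant figure)
Red → 2 (second significant figure)
Black → ×1 multiplier
Red → ±2% tolerance
42 × 1 = 42 Ω

42 Ω ±2%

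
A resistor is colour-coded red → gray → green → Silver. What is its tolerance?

±10%

The last band, silver, is the tolerance band.
Silver corresponds to ±10%.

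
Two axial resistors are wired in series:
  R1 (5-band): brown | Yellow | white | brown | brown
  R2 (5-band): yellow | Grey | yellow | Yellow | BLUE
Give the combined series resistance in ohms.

4841490 Ω

R1: brown, yellow, white → 149; brown ×10 → 1490 Ω.
R2: yellow, grey, yellow → 484; yellow ×10^4 → 4840000 Ω.
Series: 1490 + 4840000 = 4841490 Ω.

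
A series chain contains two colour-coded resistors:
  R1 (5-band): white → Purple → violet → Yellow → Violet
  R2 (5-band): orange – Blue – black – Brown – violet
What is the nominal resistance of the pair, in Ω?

9773600 Ω

R1: white, violet, violet → 977; yellow ×10^4 → 9770000 Ω.
R2: orange, blue, black → 360; brown ×10 → 3600 Ω.
Series: 9770000 + 3600 = 9773600 Ω.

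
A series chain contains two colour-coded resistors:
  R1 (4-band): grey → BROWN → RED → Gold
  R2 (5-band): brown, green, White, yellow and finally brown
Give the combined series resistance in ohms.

R1: grey, brown → 81; red ×10^2 → 8100 Ω.
R2: brown, green, white → 159; yellow ×10^4 → 1590000 Ω.
Series: 8100 + 1590000 = 1598100 Ω.

1598100 Ω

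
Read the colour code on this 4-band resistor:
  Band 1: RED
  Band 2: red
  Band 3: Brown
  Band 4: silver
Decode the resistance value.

Red → 2 (first significant figure)
Red → 2 (second significant figure)
Brown → ×10 multiplier
22 × 10 = 220 Ω

220 Ω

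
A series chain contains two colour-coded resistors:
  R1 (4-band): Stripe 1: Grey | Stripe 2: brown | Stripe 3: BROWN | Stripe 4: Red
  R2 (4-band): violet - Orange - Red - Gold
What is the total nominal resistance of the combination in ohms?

8110 Ω

R1: grey, brown → 81; brown ×10 → 810 Ω.
R2: violet, orange → 73; red ×10^2 → 7300 Ω.
Series: 810 + 7300 = 8110 Ω.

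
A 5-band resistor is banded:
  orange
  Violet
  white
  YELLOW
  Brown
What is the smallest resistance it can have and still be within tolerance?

Orange → 3 (first significant figure)
Violet → 7 (second significant figure)
White → 9 (third significant figure)
Yellow → ×10^4 multiplier
Brown → ±1% tolerance
379 × 10000 = 3790000 Ω
Smallest = 3790000 × (1 − 1/100) = 3752100 Ω.

3752100 Ω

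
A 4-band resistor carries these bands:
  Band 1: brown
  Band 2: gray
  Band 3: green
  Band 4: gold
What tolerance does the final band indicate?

The last band, gold, is the tolerance band.
Gold corresponds to ±5%.

±5%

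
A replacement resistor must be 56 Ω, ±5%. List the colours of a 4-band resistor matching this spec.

56 Ω = 56 × 10^0.
5 → green
6 → blue
Multiplier 10^0 → black.
±5% tolerance → gold.

green, blue, black, gold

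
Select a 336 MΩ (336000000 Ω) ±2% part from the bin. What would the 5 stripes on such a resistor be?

336000000 Ω = 336 × 10^6.
3 → orange
3 → orange
6 → blue
Multiplier 10^6 → blue.
±2% tolerance → red.

orange, orange, blue, blue, red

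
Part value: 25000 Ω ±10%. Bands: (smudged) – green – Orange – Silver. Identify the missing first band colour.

red

25000 Ω = 25 × 10^3.
The first band gives digit 2 of the significand, and 2 is red.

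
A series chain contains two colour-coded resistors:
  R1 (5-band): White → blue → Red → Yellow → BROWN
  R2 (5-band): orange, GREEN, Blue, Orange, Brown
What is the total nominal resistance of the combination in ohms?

9976000 Ω

R1: white, blue, red → 962; yellow ×10^4 → 9620000 Ω.
R2: orange, green, blue → 356; orange ×10^3 → 356000 Ω.
Series: 9620000 + 356000 = 9976000 Ω.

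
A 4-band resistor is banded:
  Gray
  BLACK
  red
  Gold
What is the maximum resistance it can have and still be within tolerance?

Grey → 8 (first significant figure)
Black → 0 (second significant figure)
Red → ×10^2 multiplier
Gold → ±5% tolerance
80 × 100 = 8000 Ω
Maximum = 8000 × (1 + 5/100) = 8400 Ω.

8400 Ω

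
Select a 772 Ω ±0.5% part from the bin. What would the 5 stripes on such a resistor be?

772 Ω = 772 × 10^0.
7 → violet
7 → violet
2 → red
Multiplier 10^0 → black.
±0.5% tolerance → green.

violet, violet, red, black, green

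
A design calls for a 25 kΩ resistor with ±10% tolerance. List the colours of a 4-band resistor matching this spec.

25000 Ω = 25 × 10^3.
2 → red
5 → green
Multiplier 10^3 → orange.
±10% tolerance → silver.

red, green, orange, silver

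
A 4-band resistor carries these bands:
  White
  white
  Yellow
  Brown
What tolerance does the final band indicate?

±1%

The last band, brown, is the tolerance band.
Brown corresponds to ±1%.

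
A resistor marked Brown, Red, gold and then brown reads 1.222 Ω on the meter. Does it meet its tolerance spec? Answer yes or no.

Brown → 1 (first significant figure)
Red → 2 (second significant figure)
Gold → ×0.1 multiplier
Brown → ±1% tolerance
12 × 0.1 = 1.2 Ω
Allowed range: 1.188 Ω to 1.212 Ω.
1.222 Ω lies outside that range.

no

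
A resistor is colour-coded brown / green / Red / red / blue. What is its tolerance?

±0.25%

The last band, blue, is the tolerance band.
Blue corresponds to ±0.25%.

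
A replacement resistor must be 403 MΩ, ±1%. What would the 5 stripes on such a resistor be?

403000000 Ω = 403 × 10^6.
4 → yellow
0 → black
3 → orange
Multiplier 10^6 → blue.
±1% tolerance → brown.

yellow, black, orange, blue, brown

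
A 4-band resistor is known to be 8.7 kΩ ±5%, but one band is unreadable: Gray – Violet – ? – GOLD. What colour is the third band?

8700 Ω = 87 × 10^2.
The third band is the multiplier, 10^2, which is red.

red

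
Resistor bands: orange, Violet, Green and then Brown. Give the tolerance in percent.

±1%

The last band, brown, is the tolerance band.
Brown corresponds to ±1%.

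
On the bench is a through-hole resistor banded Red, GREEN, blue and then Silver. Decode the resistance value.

Red → 2 (first significant figure)
Green → 5 (second significant figure)
Blue → ×10^6 multiplier
25 × 1000000 = 25000000 Ω

25000000 Ω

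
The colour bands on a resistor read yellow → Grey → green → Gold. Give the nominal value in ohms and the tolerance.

Yellow → 4 (first significant figure)
Grey → 8 (second significant figure)
Green → ×10^5 multiplier
Gold → ±5% tolerance
48 × 100000 = 4800000 Ω

4800000 Ω ±5%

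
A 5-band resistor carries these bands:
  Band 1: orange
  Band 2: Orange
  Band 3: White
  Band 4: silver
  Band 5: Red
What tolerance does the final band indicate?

The last band, red, is the tolerance band.
Red corresponds to ±2%.

±2%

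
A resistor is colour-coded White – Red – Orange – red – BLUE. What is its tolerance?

The last band, blue, is the tolerance band.
Blue corresponds to ±0.25%.

±0.25%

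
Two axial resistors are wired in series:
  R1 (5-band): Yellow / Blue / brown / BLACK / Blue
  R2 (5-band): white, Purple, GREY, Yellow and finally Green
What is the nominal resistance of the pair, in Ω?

R1: yellow, blue, brown → 461; black ×1 → 461 Ω.
R2: white, violet, grey → 978; yellow ×10^4 → 9780000 Ω.
Series: 461 + 9780000 = 9780461 Ω.

9780461 Ω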